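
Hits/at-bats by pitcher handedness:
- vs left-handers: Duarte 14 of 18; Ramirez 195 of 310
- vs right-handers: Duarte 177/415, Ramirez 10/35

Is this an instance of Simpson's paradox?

Yes

Vs left-handers: Duarte 14/18 = 77.8%, Ramirez 195/310 = 62.9% → Duarte
Vs right-handers: Duarte 177/415 = 42.7%, Ramirez 10/35 = 28.6% → Duarte
Overall: Duarte 191/433 = 44.1%, Ramirez 205/345 = 59.4% → Ramirez
Duarte wins each pitcher group but Ramirez wins overall — the comparison reverses. Duarte's at-bats skew toward vs right-handers, which has a lower base rate.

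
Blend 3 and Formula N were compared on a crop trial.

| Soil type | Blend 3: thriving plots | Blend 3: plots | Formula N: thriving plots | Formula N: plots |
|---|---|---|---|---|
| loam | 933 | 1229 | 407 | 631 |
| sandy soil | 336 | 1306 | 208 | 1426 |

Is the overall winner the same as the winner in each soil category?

Loam: Blend 3 933/1229 = 75.9%, Formula N 407/631 = 64.5% → Blend 3
Sandy soil: Blend 3 336/1306 = 25.7%, Formula N 208/1426 = 14.6% → Blend 3
Overall: Blend 3 1269/2535 = 50.1%, Formula N 615/2057 = 29.9% → Blend 3
Blend 3 wins overall and in every soil group — no reversal.

Yes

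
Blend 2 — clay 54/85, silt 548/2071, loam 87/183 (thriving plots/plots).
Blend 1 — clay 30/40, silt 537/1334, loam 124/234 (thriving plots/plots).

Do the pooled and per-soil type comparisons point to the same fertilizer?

Yes

Clay: Blend 2 54/85 = 63.5%, Blend 1 30/40 = 75.0% → Blend 1
Silt: Blend 2 548/2071 = 26.5%, Blend 1 537/1334 = 40.3% → Blend 1
Loam: Blend 2 87/183 = 47.5%, Blend 1 124/234 = 53.0% → Blend 1
Overall: Blend 2 689/2339 = 29.5%, Blend 1 691/1608 = 43.0% → Blend 1
Blend 1 wins overall and in every soil group — no reversal.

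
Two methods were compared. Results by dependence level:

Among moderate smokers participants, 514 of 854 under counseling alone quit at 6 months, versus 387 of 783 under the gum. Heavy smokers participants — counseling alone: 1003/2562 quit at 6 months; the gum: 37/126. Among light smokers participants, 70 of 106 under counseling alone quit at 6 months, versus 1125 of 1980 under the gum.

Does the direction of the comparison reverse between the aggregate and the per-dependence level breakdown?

Moderate smokers: counseling alone 514/854 = 60.2%, the gum 387/783 = 49.4% → counseling alone
Heavy smokers: counseling alone 1003/2562 = 39.1%, the gum 37/126 = 29.4% → counseling alone
Light smokers: counseling alone 70/106 = 66.0%, the gum 1125/1980 = 56.8% → counseling alone
Overall: counseling alone 1587/3522 = 45.1%, the gum 1549/2889 = 53.6% → the gum
Counseling alone wins each dependence group but the gum wins overall — the comparison reverses. Counseling alone's participants skew toward heavy smokers, which has a lower base rate.

Yes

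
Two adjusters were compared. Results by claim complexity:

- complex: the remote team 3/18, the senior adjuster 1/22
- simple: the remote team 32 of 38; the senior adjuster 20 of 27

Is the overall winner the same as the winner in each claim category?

Yes

Complex: the remote team 3/18 = 16.7%, the senior adjuster 1/22 = 4.5% → the remote team
Simple: the remote team 32/38 = 84.2%, the senior adjuster 20/27 = 74.1% → the remote team
Overall: the remote team 35/56 = 62.5%, the senior adjuster 21/49 = 42.9% → the remote team
The remote team wins overall and in every claim group — no reversal.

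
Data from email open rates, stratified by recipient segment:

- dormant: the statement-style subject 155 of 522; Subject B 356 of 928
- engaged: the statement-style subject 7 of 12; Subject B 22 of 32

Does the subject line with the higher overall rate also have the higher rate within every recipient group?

Dormant: the statement-style subject 155/522 = 29.7%, Subject B 356/928 = 38.4% → Subject B
Engaged: the statement-style subject 7/12 = 58.3%, Subject B 22/32 = 68.8% → Subject B
Overall: the statement-style subject 162/534 = 30.3%, Subject B 378/960 = 39.4% → Subject B
Subject B wins overall and in every recipient group — no reversal.

Yes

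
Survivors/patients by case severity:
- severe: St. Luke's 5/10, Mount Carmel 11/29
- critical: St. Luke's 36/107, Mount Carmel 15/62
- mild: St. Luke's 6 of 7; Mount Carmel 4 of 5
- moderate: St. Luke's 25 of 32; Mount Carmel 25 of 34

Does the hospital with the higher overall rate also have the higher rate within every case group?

Yes

Severe: St. Luke's 5/10 = 50.0%, Mount Carmel 11/29 = 37.9% → St. Luke's
Critical: St. Luke's 36/107 = 33.6%, Mount Carmel 15/62 = 24.2% → St. Luke's
Mild: St. Luke's 6/7 = 85.7%, Mount Carmel 4/5 = 80.0% → St. Luke's
Moderate: St. Luke's 25/32 = 78.1%, Mount Carmel 25/34 = 73.5% → St. Luke's
Overall: St. Luke's 72/156 = 46.2%, Mount Carmel 55/130 = 42.3% → St. Luke's
St. Luke's wins overall and in every case group — no reversal.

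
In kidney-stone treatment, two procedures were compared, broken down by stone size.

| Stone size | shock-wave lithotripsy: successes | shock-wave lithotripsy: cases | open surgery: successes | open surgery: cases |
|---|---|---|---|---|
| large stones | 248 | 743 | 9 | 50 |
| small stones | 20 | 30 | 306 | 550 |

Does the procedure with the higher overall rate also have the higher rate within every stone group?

Large stones: shock-wave lithotripsy 248/743 = 33.4%, open surgery 9/50 = 18.0% → shock-wave lithotripsy
Small stones: shock-wave lithotripsy 20/30 = 66.7%, open surgery 306/550 = 55.6% → shock-wave lithotripsy
Overall: shock-wave lithotripsy 268/773 = 34.7%, open surgery 315/600 = 52.5% → open surgery
Shock-wave lithotripsy wins each stone group but open surgery wins overall — the comparison reverses. Shock-wave lithotripsy's cases skew toward large stones, which has a lower base rate.

No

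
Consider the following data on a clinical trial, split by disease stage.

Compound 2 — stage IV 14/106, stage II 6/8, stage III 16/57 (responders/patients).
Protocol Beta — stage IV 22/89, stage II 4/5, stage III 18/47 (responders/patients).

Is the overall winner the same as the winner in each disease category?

Yes

Stage IV: Compound 2 14/106 = 13.2%, Protocol Beta 22/89 = 24.7% → Protocol Beta
Stage II: Compound 2 6/8 = 75.0%, Protocol Beta 4/5 = 80.0% → Protocol Beta
Stage III: Compound 2 16/57 = 28.1%, Protocol Beta 18/47 = 38.3% → Protocol Beta
Overall: Compound 2 36/171 = 21.1%, Protocol Beta 44/141 = 31.2% → Protocol Beta
Protocol Beta wins overall and in every disease group — no reversal.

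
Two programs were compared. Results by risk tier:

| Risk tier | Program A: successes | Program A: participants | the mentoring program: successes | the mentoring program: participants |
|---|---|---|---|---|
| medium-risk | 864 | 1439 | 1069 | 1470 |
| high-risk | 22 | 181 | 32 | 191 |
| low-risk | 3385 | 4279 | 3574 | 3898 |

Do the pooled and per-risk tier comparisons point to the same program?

Yes

Medium-risk: Program A 864/1439 = 60.0%, the mentoring program 1069/1470 = 72.7% → the mentoring program
High-risk: Program A 22/181 = 12.2%, the mentoring program 32/191 = 16.8% → the mentoring program
Low-risk: Program A 3385/4279 = 79.1%, the mentoring program 3574/3898 = 91.7% → the mentoring program
Overall: Program A 4271/5899 = 72.4%, the mentoring program 4675/5559 = 84.1% → the mentoring program
The mentoring program wins overall and in every risk group — no reversal.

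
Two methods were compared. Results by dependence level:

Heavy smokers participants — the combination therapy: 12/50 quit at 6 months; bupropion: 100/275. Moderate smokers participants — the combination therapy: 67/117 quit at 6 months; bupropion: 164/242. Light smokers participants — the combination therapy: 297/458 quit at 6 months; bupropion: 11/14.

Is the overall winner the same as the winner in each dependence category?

Heavy smokers: the combination therapy 12/50 = 24.0%, bupropion 100/275 = 36.4% → bupropion
Moderate smokers: the combination therapy 67/117 = 57.3%, bupropion 164/242 = 67.8% → bupropion
Light smokers: the combination therapy 297/458 = 64.8%, bupropion 11/14 = 78.6% → bupropion
Overall: the combination therapy 376/625 = 60.2%, bupropion 275/531 = 51.8% → the combination therapy
Bupropion wins each dependence group but the combination therapy wins overall — the comparison reverses. Bupropion's participants skew toward heavy smokers, which has a lower base rate.

No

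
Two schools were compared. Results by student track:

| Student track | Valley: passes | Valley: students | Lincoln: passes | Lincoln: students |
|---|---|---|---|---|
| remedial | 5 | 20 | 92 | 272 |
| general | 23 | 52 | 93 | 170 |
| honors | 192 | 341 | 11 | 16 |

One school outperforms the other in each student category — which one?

Lincoln

Remedial: Valley 5/20 = 25.0%, Lincoln 92/272 = 33.8% → Lincoln
General: Valley 23/52 = 44.2%, Lincoln 93/170 = 54.7% → Lincoln
Honors: Valley 192/341 = 56.3%, Lincoln 11/16 = 68.8% → Lincoln
Lincoln has the higher rate in all 3 groups.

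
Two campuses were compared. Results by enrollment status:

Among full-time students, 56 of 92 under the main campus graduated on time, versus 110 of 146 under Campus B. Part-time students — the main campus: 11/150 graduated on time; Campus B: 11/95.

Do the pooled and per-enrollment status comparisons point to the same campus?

Yes

Full-time: the main campus 56/92 = 60.9%, Campus B 110/146 = 75.3% → Campus B
Part-time: the main campus 11/150 = 7.3%, Campus B 11/95 = 11.6% → Campus B
Overall: the main campus 67/242 = 27.7%, Campus B 121/241 = 50.2% → Campus B
Campus B wins overall and in every enrollment group — no reversal.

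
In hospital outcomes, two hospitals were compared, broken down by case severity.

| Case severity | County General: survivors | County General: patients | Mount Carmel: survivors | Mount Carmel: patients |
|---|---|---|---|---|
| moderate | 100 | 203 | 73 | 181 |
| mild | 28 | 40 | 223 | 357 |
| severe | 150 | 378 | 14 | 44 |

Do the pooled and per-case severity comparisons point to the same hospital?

No

Moderate: County General 100/203 = 49.3%, Mount Carmel 73/181 = 40.3% → County General
Mild: County General 28/40 = 70.0%, Mount Carmel 223/357 = 62.5% → County General
Severe: County General 150/378 = 39.7%, Mount Carmel 14/44 = 31.8% → County General
Overall: County General 278/621 = 44.8%, Mount Carmel 310/582 = 53.3% → Mount Carmel
County General wins each case group but Mount Carmel wins overall — the comparison reverses. County General's patients skew toward severe, which has a lower base rate.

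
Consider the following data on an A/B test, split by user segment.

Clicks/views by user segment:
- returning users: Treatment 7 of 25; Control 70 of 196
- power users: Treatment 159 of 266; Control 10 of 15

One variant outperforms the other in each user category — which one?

Returning users: Treatment 7/25 = 28.0%, Control 70/196 = 35.7% → Control
Power users: Treatment 159/266 = 59.8%, Control 10/15 = 66.7% → Control
Control has the higher rate in both groups.

Control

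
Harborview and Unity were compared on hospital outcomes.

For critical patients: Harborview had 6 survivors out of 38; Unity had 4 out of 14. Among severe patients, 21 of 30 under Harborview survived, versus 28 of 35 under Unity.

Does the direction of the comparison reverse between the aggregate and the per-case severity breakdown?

Critical: Harborview 6/38 = 15.8%, Unity 4/14 = 28.6% → Unity
Severe: Harborview 21/30 = 70.0%, Unity 28/35 = 80.0% → Unity
Overall: Harborview 27/68 = 39.7%, Unity 32/49 = 65.3% → Unity
Unity wins overall and in every case group — no reversal.

No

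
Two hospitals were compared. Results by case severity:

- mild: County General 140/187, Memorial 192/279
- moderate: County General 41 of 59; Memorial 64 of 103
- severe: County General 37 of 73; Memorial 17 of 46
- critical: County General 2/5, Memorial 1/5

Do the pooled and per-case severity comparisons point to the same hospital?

Yes

Mild: County General 140/187 = 74.9%, Memorial 192/279 = 68.8% → County General
Moderate: County General 41/59 = 69.5%, Memorial 64/103 = 62.1% → County General
Severe: County General 37/73 = 50.7%, Memorial 17/46 = 37.0% → County General
Critical: County General 2/5 = 40.0%, Memorial 1/5 = 20.0% → County General
Overall: County General 220/324 = 67.9%, Memorial 274/433 = 63.3% → County General
County General wins overall and in every case group — no reversal.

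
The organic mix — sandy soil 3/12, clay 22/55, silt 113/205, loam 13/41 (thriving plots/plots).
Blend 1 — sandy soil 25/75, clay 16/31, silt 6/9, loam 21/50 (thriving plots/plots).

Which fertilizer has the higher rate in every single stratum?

Sandy soil: the organic mix 3/12 = 25.0%, Blend 1 25/75 = 33.3% → Blend 1
Clay: the organic mix 22/55 = 40.0%, Blend 1 16/31 = 51.6% → Blend 1
Silt: the organic mix 113/205 = 55.1%, Blend 1 6/9 = 66.7% → Blend 1
Loam: the organic mix 13/41 = 31.7%, Blend 1 21/50 = 42.0% → Blend 1
Blend 1 has the higher rate in all 4 groups.

Blend 1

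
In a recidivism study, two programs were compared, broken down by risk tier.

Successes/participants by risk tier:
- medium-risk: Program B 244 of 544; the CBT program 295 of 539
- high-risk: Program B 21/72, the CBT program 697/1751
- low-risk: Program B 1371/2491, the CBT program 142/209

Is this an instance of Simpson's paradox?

Yes

Medium-risk: Program B 244/544 = 44.9%, the CBT program 295/539 = 54.7% → the CBT program
High-risk: Program B 21/72 = 29.2%, the CBT program 697/1751 = 39.8% → the CBT program
Low-risk: Program B 1371/2491 = 55.0%, the CBT program 142/209 = 67.9% → the CBT program
Overall: Program B 1636/3107 = 52.7%, the CBT program 1134/2499 = 45.4% → Program B
The CBT program wins each risk group but Program B wins overall — the comparison reverses. The CBT program's participants skew toward high-risk, which has a lower base rate.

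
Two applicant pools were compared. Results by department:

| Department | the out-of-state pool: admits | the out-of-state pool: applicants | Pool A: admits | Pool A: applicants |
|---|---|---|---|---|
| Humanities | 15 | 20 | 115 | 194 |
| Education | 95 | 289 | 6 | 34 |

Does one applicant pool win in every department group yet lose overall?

Humanities: the out-of-state pool 15/20 = 75.0%, Pool A 115/194 = 59.3% → the out-of-state pool
Education: the out-of-state pool 95/289 = 32.9%, Pool A 6/34 = 17.6% → the out-of-state pool
Overall: the out-of-state pool 110/309 = 35.6%, Pool A 121/228 = 53.1% → Pool A
The out-of-state pool wins each department group but Pool A wins overall — the comparison reverses. The out-of-state pool's applicants skew toward Education, which has a lower base rate.

Yes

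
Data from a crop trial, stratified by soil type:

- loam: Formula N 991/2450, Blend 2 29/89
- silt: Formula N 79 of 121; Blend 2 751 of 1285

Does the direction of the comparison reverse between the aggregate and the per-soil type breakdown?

Yes

Loam: Formula N 991/2450 = 40.4%, Blend 2 29/89 = 32.6% → Formula N
Silt: Formula N 79/121 = 65.3%, Blend 2 751/1285 = 58.4% → Formula N
Overall: Formula N 1070/2571 = 41.6%, Blend 2 780/1374 = 56.8% → Blend 2
Formula N wins each soil group but Blend 2 wins overall — the comparison reverses. Formula N's plots skew toward loam, which has a lower base rate.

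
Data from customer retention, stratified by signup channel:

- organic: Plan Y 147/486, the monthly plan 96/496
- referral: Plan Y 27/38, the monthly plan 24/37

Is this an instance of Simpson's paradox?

No

Organic: Plan Y 147/486 = 30.2%, the monthly plan 96/496 = 19.4% → Plan Y
Referral: Plan Y 27/38 = 71.1%, the monthly plan 24/37 = 64.9% → Plan Y
Overall: Plan Y 174/524 = 33.2%, the monthly plan 120/533 = 22.5% → Plan Y
Plan Y wins overall and in every signup group — no reversal.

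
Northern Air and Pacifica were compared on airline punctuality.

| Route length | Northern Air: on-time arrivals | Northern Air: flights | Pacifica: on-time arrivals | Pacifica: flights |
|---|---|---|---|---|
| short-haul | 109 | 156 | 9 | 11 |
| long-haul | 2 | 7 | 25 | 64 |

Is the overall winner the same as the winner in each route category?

Short-haul: Northern Air 109/156 = 69.9%, Pacifica 9/11 = 81.8% → Pacifica
Long-haul: Northern Air 2/7 = 28.6%, Pacifica 25/64 = 39.1% → Pacifica
Overall: Northern Air 111/163 = 68.1%, Pacifica 34/75 = 45.3% → Northern Air
Pacifica wins each route group but Northern Air wins overall — the comparison reverses. Pacifica's flights skew toward long-haul, which has a lower base rate.

No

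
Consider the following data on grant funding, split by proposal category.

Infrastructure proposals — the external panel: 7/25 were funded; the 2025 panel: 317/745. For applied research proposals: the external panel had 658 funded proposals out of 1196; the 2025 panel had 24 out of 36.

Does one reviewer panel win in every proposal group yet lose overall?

Infrastructure: the external panel 7/25 = 28.0%, the 2025 panel 317/745 = 42.6% → the 2025 panel
Applied research: the external panel 658/1196 = 55.0%, the 2025 panel 24/36 = 66.7% → the 2025 panel
Overall: the external panel 665/1221 = 54.5%, the 2025 panel 341/781 = 43.7% → the external panel
The 2025 panel wins each proposal group but the external panel wins overall — the comparison reverses. The 2025 panel's proposals skew toward infrastructure, which has a lower base rate.

Yes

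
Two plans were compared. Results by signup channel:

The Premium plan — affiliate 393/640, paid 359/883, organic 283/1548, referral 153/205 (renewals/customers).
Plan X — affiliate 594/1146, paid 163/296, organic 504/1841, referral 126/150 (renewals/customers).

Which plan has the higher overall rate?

Plan X

Affiliate: the Premium plan 393/640 = 61.4%, Plan X 594/1146 = 51.8% → the Premium plan
Paid: the Premium plan 359/883 = 40.7%, Plan X 163/296 = 55.1% → Plan X
Organic: the Premium plan 283/1548 = 18.3%, Plan X 504/1841 = 27.4% → Plan X
Referral: the Premium plan 153/205 = 74.6%, Plan X 126/150 = 84.0% → Plan X
Overall: the Premium plan 1188/3276 = 36.3%, Plan X 1387/3433 = 40.4% → Plan X
(Neither sweeps every signup group, but Plan X has the higher pooled rate.)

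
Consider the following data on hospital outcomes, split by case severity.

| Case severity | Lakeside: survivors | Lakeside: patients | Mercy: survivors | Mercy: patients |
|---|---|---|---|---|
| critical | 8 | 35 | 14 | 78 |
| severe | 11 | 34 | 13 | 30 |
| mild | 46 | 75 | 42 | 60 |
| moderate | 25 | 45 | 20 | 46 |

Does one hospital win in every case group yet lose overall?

No

Critical: Lakeside 8/35 = 22.9%, Mercy 14/78 = 17.9% → Lakeside
Severe: Lakeside 11/34 = 32.4%, Mercy 13/30 = 43.3% → Mercy
Mild: Lakeside 46/75 = 61.3%, Mercy 42/60 = 70.0% → Mercy
Moderate: Lakeside 25/45 = 55.6%, Mercy 20/46 = 43.5% → Lakeside
Overall: Lakeside 90/189 = 47.6%, Mercy 89/214 = 41.6% → Lakeside
Neither sweeps: Lakeside wins 2 of 4 groups, Mercy wins 2. Lakeside wins overall but not every group — no Simpson reversal.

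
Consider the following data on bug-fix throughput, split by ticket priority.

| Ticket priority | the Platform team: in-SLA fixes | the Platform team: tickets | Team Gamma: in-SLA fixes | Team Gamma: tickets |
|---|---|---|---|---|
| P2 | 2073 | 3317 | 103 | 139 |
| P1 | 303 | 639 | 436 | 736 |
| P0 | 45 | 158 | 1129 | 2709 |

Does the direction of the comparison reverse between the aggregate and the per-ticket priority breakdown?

Yes

P2: the Platform team 2073/3317 = 62.5%, Team Gamma 103/139 = 74.1% → Team Gamma
P1: the Platform team 303/639 = 47.4%, Team Gamma 436/736 = 59.2% → Team Gamma
P0: the Platform team 45/158 = 28.5%, Team Gamma 1129/2709 = 41.7% → Team Gamma
Overall: the Platform team 2421/4114 = 58.8%, Team Gamma 1668/3584 = 46.5% → the Platform team
Team Gamma wins each ticket group but the Platform team wins overall — the comparison reverses. Team Gamma's tickets skew toward P0, which has a lower base rate.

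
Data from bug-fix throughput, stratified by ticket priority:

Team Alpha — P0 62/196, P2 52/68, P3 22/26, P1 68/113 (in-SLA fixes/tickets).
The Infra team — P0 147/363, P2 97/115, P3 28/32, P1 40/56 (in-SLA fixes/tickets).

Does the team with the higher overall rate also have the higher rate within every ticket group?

Yes

P0: Team Alpha 62/196 = 31.6%, the Infra team 147/363 = 40.5% → the Infra team
P2: Team Alpha 52/68 = 76.5%, the Infra team 97/115 = 84.3% → the Infra team
P3: Team Alpha 22/26 = 84.6%, the Infra team 28/32 = 87.5% → the Infra team
P1: Team Alpha 68/113 = 60.2%, the Infra team 40/56 = 71.4% → the Infra team
Overall: Team Alpha 204/403 = 50.6%, the Infra team 312/566 = 55.1% → the Infra team
The Infra team wins overall and in every ticket group — no reversal.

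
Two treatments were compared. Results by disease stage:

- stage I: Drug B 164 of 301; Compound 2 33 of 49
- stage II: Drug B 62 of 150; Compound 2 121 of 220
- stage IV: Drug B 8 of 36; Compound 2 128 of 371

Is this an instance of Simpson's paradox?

Stage I: Drug B 164/301 = 54.5%, Compound 2 33/49 = 67.3% → Compound 2
Stage II: Drug B 62/150 = 41.3%, Compound 2 121/220 = 55.0% → Compound 2
Stage IV: Drug B 8/36 = 22.2%, Compound 2 128/371 = 34.5% → Compound 2
Overall: Drug B 234/487 = 48.0%, Compound 2 282/640 = 44.1% → Drug B
Compound 2 wins each disease group but Drug B wins overall — the comparison reverses. Compound 2's patients skew toward stage IV, which has a lower base rate.

Yes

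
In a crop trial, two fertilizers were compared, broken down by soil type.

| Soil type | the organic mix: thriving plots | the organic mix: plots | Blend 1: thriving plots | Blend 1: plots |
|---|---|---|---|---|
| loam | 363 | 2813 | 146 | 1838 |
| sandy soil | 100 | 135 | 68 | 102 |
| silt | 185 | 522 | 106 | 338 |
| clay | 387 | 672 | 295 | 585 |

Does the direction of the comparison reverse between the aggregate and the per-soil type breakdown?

Loam: the organic mix 363/2813 = 12.9%, Blend 1 146/1838 = 7.9% → the organic mix
Sandy soil: the organic mix 100/135 = 74.1%, Blend 1 68/102 = 66.7% → the organic mix
Silt: the organic mix 185/522 = 35.4%, Blend 1 106/338 = 31.4% → the organic mix
Clay: the organic mix 387/672 = 57.6%, Blend 1 295/585 = 50.4% → the organic mix
Overall: the organic mix 1035/4142 = 25.0%, Blend 1 615/2863 = 21.5% → the organic mix
The organic mix wins overall and in every soil group — no reversal.

No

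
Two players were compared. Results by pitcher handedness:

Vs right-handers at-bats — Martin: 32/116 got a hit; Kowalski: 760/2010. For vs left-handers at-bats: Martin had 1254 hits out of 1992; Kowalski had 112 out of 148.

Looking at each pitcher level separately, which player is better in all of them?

Vs right-handers: Martin 32/116 = 27.6%, Kowalski 760/2010 = 37.8% → Kowalski
Vs left-handers: Martin 1254/1992 = 63.0%, Kowalski 112/148 = 75.7% → Kowalski
Kowalski has the higher rate in both groups.

Kowalski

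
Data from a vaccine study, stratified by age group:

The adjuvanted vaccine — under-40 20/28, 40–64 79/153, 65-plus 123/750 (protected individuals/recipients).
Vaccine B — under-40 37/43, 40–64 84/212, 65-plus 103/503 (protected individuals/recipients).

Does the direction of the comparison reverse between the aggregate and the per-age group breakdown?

No

Under-40: the adjuvanted vaccine 20/28 = 71.4%, Vaccine B 37/43 = 86.0% → Vaccine B
40–64: the adjuvanted vaccine 79/153 = 51.6%, Vaccine B 84/212 = 39.6% → the adjuvanted vaccine
65-plus: the adjuvanted vaccine 123/750 = 16.4%, Vaccine B 103/503 = 20.5% → Vaccine B
Overall: the adjuvanted vaccine 222/931 = 23.8%, Vaccine B 224/758 = 29.6% → Vaccine B
Neither sweeps: the adjuvanted vaccine wins 1 of 3 groups, Vaccine B wins 2. Vaccine B wins overall but not every group — no Simpson reversal.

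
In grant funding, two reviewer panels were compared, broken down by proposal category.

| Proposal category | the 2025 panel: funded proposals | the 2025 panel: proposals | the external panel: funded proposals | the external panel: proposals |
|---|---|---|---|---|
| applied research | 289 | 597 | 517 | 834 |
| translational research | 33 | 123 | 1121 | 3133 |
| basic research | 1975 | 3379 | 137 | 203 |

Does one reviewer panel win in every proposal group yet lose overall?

Applied research: the 2025 panel 289/597 = 48.4%, the external panel 517/834 = 62.0% → the external panel
Translational research: the 2025 panel 33/123 = 26.8%, the external panel 1121/3133 = 35.8% → the external panel
Basic research: the 2025 panel 1975/3379 = 58.4%, the external panel 137/203 = 67.5% → the external panel
Overall: the 2025 panel 2297/4099 = 56.0%, the external panel 1775/4170 = 42.6% → the 2025 panel
The external panel wins each proposal group but the 2025 panel wins overall — the comparison reverses. The external panel's proposals skew toward translational research, which has a lower base rate.

Yes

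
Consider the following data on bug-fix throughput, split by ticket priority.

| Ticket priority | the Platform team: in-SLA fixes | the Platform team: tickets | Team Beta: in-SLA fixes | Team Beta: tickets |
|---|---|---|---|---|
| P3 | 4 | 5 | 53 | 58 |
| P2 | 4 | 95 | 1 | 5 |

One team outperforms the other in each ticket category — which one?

P3: the Platform team 4/5 = 80.0%, Team Beta 53/58 = 91.4% → Team Beta
P2: the Platform team 4/95 = 4.2%, Team Beta 1/5 = 20.0% → Team Beta
Team Beta has the higher rate in both groups.

Team Beta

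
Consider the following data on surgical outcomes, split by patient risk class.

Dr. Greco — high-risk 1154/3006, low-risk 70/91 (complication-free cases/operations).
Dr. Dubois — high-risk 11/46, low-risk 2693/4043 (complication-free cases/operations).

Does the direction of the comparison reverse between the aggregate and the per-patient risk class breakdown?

Yes

High-risk: Dr. Greco 1154/3006 = 38.4%, Dr. Dubois 11/46 = 23.9% → Dr. Greco
Low-risk: Dr. Greco 70/91 = 76.9%, Dr. Dubois 2693/4043 = 66.6% → Dr. Greco
Overall: Dr. Greco 1224/3097 = 39.5%, Dr. Dubois 2704/4089 = 66.1% → Dr. Dubois
Dr. Greco wins each patient risk group but Dr. Dubois wins overall — the comparison reverses. Dr. Greco's operations skew toward high-risk, which has a lower base rate.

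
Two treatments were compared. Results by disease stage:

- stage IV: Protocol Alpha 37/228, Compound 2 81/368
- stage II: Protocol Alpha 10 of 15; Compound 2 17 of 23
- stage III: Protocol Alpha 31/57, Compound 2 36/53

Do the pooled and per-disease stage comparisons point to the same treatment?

Yes

Stage IV: Protocol Alpha 37/228 = 16.2%, Compound 2 81/368 = 22.0% → Compound 2
Stage II: Protocol Alpha 10/15 = 66.7%, Compound 2 17/23 = 73.9% → Compound 2
Stage III: Protocol Alpha 31/57 = 54.4%, Compound 2 36/53 = 67.9% → Compound 2
Overall: Protocol Alpha 78/300 = 26.0%, Compound 2 134/444 = 30.2% → Compound 2
Compound 2 wins overall and in every disease group — no reversal.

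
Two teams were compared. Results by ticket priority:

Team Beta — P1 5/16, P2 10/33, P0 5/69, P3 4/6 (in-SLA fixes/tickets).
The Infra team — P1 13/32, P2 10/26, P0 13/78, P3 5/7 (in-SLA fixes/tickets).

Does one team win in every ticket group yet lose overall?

No

P1: Team Beta 5/16 = 31.2%, the Infra team 13/32 = 40.6% → the Infra team
P2: Team Beta 10/33 = 30.3%, the Infra team 10/26 = 38.5% → the Infra team
P0: Team Beta 5/69 = 7.2%, the Infra team 13/78 = 16.7% → the Infra team
P3: Team Beta 4/6 = 66.7%, the Infra team 5/7 = 71.4% → the Infra team
Overall: Team Beta 24/124 = 19.4%, the Infra team 41/143 = 28.7% → the Infra team
The Infra team wins overall and in every ticket group — no reversal.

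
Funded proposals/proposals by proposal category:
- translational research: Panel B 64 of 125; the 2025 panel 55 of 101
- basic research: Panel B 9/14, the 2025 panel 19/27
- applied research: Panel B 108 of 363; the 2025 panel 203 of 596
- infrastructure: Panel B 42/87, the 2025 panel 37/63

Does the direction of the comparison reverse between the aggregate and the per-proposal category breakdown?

Translational research: Panel B 64/125 = 51.2%, the 2025 panel 55/101 = 54.5% → the 2025 panel
Basic research: Panel B 9/14 = 64.3%, the 2025 panel 19/27 = 70.4% → the 2025 panel
Applied research: Panel B 108/363 = 29.8%, the 2025 panel 203/596 = 34.1% → the 2025 panel
Infrastructure: Panel B 42/87 = 48.3%, the 2025 panel 37/63 = 58.7% → the 2025 panel
Overall: Panel B 223/589 = 37.9%, the 2025 panel 314/787 = 39.9% → the 2025 panel
The 2025 panel wins overall and in every proposal group — no reversal.

No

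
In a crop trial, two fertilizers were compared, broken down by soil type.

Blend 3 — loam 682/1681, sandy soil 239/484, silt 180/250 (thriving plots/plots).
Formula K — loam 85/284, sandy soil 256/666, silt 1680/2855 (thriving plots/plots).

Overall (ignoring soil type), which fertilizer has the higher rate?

Formula K

Loam: Blend 3 682/1681 = 40.6%, Formula K 85/284 = 29.9% → Blend 3
Sandy soil: Blend 3 239/484 = 49.4%, Formula K 256/666 = 38.4% → Blend 3
Silt: Blend 3 180/250 = 72.0%, Formula K 1680/2855 = 58.8% → Blend 3
Overall: Blend 3 1101/2415 = 45.6%, Formula K 2021/3805 = 53.1% → Formula K
(Blend 3 wins every soil group but Formula K wins overall — Blend 3's plots skew toward the low-rate loam group.)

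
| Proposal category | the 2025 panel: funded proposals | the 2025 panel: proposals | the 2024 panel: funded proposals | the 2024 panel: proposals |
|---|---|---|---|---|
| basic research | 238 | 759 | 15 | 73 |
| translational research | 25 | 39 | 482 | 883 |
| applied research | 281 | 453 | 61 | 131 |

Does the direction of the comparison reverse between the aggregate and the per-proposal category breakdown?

Basic research: the 2025 panel 238/759 = 31.4%, the 2024 panel 15/73 = 20.5% → the 2025 panel
Translational research: the 2025 panel 25/39 = 64.1%, the 2024 panel 482/883 = 54.6% → the 2025 panel
Applied research: the 2025 panel 281/453 = 62.0%, the 2024 panel 61/131 = 46.6% → the 2025 panel
Overall: the 2025 panel 544/1251 = 43.5%, the 2024 panel 558/1087 = 51.3% → the 2024 panel
The 2025 panel wins each proposal group but the 2024 panel wins overall — the comparison reverses. The 2025 panel's proposals skew toward basic research, which has a lower base rate.

Yes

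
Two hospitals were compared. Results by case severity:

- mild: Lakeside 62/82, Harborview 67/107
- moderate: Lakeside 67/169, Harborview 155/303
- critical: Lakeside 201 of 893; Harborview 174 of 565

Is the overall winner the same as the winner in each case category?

Mild: Lakeside 62/82 = 75.6%, Harborview 67/107 = 62.6% → Lakeside
Moderate: Lakeside 67/169 = 39.6%, Harborview 155/303 = 51.2% → Harborview
Critical: Lakeside 201/893 = 22.5%, Harborview 174/565 = 30.8% → Harborview
Overall: Lakeside 330/1144 = 28.8%, Harborview 396/975 = 40.6% → Harborview
Neither sweeps: Lakeside wins 1 of 3 groups, Harborview wins 2. Harborview wins overall but not every group — no Simpson reversal.

No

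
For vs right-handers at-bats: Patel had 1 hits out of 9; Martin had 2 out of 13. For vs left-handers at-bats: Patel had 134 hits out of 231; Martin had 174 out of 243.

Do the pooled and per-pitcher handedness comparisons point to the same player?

Yes

Vs right-handers: Patel 1/9 = 11.1%, Martin 2/13 = 15.4% → Martin
Vs left-handers: Patel 134/231 = 58.0%, Martin 174/243 = 71.6% → Martin
Overall: Patel 135/240 = 56.2%, Martin 176/256 = 68.8% → Martin
Martin wins overall and in every pitcher group — no reversal.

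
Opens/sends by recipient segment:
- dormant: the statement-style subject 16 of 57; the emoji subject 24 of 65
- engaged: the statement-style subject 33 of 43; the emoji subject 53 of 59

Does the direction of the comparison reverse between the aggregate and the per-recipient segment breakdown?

Dormant: the statement-style subject 16/57 = 28.1%, the emoji subject 24/65 = 36.9% → the emoji subject
Engaged: the statement-style subject 33/43 = 76.7%, the emoji subject 53/59 = 89.8% → the emoji subject
Overall: the statement-style subject 49/100 = 49.0%, the emoji subject 77/124 = 62.1% → the emoji subject
The emoji subject wins overall and in every recipient group — no reversal.

No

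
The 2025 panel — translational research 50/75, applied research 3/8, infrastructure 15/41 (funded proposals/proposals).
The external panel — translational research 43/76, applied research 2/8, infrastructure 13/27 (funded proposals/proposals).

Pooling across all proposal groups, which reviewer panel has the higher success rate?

Translational research: the 2025 panel 50/75 = 66.7%, the external panel 43/76 = 56.6% → the 2025 panel
Applied research: the 2025 panel 3/8 = 37.5%, the external panel 2/8 = 25.0% → the 2025 panel
Infrastructure: the 2025 panel 15/41 = 36.6%, the external panel 13/27 = 48.1% → the external panel
Overall: the 2025 panel 68/124 = 54.8%, the external panel 58/111 = 52.3% → the 2025 panel
(Neither sweeps every proposal group, but the 2025 panel has the higher pooled rate.)

the 2025 panel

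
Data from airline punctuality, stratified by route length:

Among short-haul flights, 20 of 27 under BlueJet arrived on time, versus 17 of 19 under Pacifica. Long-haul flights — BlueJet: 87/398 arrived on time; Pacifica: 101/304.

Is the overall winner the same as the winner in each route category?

Short-haul: BlueJet 20/27 = 74.1%, Pacifica 17/19 = 89.5% → Pacifica
Long-haul: BlueJet 87/398 = 21.9%, Pacifica 101/304 = 33.2% → Pacifica
Overall: BlueJet 107/425 = 25.2%, Pacifica 118/323 = 36.5% → Pacifica
Pacifica wins overall and in every route group — no reversal.

Yes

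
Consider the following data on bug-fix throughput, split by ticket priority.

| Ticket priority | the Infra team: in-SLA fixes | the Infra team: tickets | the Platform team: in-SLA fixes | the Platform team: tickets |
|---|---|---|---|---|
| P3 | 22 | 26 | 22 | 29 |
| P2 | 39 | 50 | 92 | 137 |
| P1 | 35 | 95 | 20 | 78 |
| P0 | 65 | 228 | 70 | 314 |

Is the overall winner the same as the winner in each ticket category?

P3: the Infra team 22/26 = 84.6%, the Platform team 22/29 = 75.9% → the Infra team
P2: the Infra team 39/50 = 78.0%, the Platform team 92/137 = 67.2% → the Infra team
P1: the Infra team 35/95 = 36.8%, the Platform team 20/78 = 25.6% → the Infra team
P0: the Infra team 65/228 = 28.5%, the Platform team 70/314 = 22.3% → the Infra team
Overall: the Infra team 161/399 = 40.4%, the Platform team 204/558 = 36.6% → the Infra team
The Infra team wins overall and in every ticket group — no reversal.

Yes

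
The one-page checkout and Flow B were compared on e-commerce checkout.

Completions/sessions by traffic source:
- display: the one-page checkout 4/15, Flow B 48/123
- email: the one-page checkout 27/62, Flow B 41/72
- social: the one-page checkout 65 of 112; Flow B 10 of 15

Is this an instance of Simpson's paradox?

Yes

Display: the one-page checkout 4/15 = 26.7%, Flow B 48/123 = 39.0% → Flow B
Email: the one-page checkout 27/62 = 43.5%, Flow B 41/72 = 56.9% → Flow B
Social: the one-page checkout 65/112 = 58.0%, Flow B 10/15 = 66.7% → Flow B
Overall: the one-page checkout 96/189 = 50.8%, Flow B 99/210 = 47.1% → the one-page checkout
Flow B wins each traffic group but the one-page checkout wins overall — the comparison reverses. Flow B's sessions skew toward display, which has a lower base rate.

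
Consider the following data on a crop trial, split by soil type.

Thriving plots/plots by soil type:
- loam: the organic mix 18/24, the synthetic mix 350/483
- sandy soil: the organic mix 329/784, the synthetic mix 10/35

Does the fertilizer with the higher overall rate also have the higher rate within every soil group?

Loam: the organic mix 18/24 = 75.0%, the synthetic mix 350/483 = 72.5% → the organic mix
Sandy soil: the organic mix 329/784 = 42.0%, the synthetic mix 10/35 = 28.6% → the organic mix
Overall: the organic mix 347/808 = 42.9%, the synthetic mix 360/518 = 69.5% → the synthetic mix
The organic mix wins each soil group but the synthetic mix wins overall — the comparison reverses. The organic mix's plots skew toward sandy soil, which has a lower base rate.

No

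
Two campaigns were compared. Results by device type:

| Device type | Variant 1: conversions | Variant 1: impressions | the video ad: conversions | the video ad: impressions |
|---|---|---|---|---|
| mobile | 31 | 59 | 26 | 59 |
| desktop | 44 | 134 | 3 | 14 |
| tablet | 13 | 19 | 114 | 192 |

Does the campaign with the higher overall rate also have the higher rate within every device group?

No

Mobile: Variant 1 31/59 = 52.5%, the video ad 26/59 = 44.1% → Variant 1
Desktop: Variant 1 44/134 = 32.8%, the video ad 3/14 = 21.4% → Variant 1
Tablet: Variant 1 13/19 = 68.4%, the video ad 114/192 = 59.4% → Variant 1
Overall: Variant 1 88/212 = 41.5%, the video ad 143/265 = 54.0% → the video ad
Variant 1 wins each device group but the video ad wins overall — the comparison reverses. Variant 1's impressions skew toward desktop, which has a lower base rate.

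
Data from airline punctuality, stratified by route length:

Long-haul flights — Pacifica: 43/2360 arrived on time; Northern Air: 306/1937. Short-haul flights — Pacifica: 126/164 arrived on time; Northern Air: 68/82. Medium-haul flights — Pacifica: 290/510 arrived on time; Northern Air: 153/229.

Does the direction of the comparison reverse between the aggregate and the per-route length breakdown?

Long-haul: Pacifica 43/2360 = 1.8%, Northern Air 306/1937 = 15.8% → Northern Air
Short-haul: Pacifica 126/164 = 76.8%, Northern Air 68/82 = 82.9% → Northern Air
Medium-haul: Pacifica 290/510 = 56.9%, Northern Air 153/229 = 66.8% → Northern Air
Overall: Pacifica 459/3034 = 15.1%, Northern Air 527/2248 = 23.4% → Northern Air
Northern Air wins overall and in every route group — no reversal.

No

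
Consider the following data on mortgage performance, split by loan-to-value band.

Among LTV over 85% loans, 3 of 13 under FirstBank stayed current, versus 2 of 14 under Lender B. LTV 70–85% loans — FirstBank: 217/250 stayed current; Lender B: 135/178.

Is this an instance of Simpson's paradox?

No

LTV over 85%: FirstBank 3/13 = 23.1%, Lender B 2/14 = 14.3% → FirstBank
LTV 70–85%: FirstBank 217/250 = 86.8%, Lender B 135/178 = 75.8% → FirstBank
Overall: FirstBank 220/263 = 83.7%, Lender B 137/192 = 71.4% → FirstBank
FirstBank wins overall and in every loan-to-value group — no reversal.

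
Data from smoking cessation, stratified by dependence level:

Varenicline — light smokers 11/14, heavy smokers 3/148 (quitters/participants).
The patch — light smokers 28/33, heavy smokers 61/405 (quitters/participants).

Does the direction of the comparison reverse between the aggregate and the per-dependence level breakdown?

Light smokers: varenicline 11/14 = 78.6%, the patch 28/33 = 84.8% → the patch
Heavy smokers: varenicline 3/148 = 2.0%, the patch 61/405 = 15.1% → the patch
Overall: varenicline 14/162 = 8.6%, the patch 89/438 = 20.3% → the patch
The patch wins overall and in every dependence group — no reversal.

No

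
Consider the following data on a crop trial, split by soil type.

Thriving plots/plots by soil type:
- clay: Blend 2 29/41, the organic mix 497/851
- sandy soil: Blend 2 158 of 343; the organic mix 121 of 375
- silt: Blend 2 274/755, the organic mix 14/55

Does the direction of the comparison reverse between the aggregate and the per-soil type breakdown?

Yes

Clay: Blend 2 29/41 = 70.7%, the organic mix 497/851 = 58.4% → Blend 2
Sandy soil: Blend 2 158/343 = 46.1%, the organic mix 121/375 = 32.3% → Blend 2
Silt: Blend 2 274/755 = 36.3%, the organic mix 14/55 = 25.5% → Blend 2
Overall: Blend 2 461/1139 = 40.5%, the organic mix 632/1281 = 49.3% → the organic mix
Blend 2 wins each soil group but the organic mix wins overall — the comparison reverses. Blend 2's plots skew toward silt, which has a lower base rate.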